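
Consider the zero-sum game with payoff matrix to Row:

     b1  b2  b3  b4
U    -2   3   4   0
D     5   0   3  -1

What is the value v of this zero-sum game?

-1/4

Row minima: U → -2, D → -1; maximin = -1.
Column maxima: b1 → 5, b2 → 3, b3 → 4, b4 → 0; minimax = 0.
-1 ≠ 0, so there is no saddle point; optimal play is mixed.
b2 is strictly dominated by b4 (it gives Row strictly more in every row), so Column never plays it.
b3 is strictly dominated by b4 (it gives Row strictly more in every row), so Column never plays it.
On the remaining 2×2 (U, D vs b1, b4):
Let Row play U with probability p. Expected payoff against b1: (-2)p + 5(1−p) = −7p + 5; against b4: 0p + (-1)(1−p) = p − 1.
Setting these equal: −7p + 5 = p − 1 ⇒ −8p = -6 ⇒ p = 3/4, and the value is (-7)·(3/4) + 5 = -1/4.
For Column: with q = P(b1), equating U's and D's payoffs gives −2q = 6q − 1 ⇒ q = 1/8.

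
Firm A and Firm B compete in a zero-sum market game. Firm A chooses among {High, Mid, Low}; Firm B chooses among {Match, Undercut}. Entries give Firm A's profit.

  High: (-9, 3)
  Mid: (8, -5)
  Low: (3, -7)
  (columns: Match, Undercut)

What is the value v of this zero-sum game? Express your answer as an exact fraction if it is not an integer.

-21/25

Row minima: High → -9, Mid → -5, Low → -7; maximin = -5.
Column maxima: Match → 8, Undercut → 3; minimax = 3.
-5 ≠ 3, so there is no saddle point; optimal play is mixed.
Low is strictly dominated by Mid, so Firm A never plays it.
On the remaining 2×2 (High, Mid vs Match, Undercut):
Let Firm A play High with probability p. Expected payoff against Match: (-9)p + 8(1−p) = −17p + 8; against Undercut: 3p + (-5)(1−p) = 8p − 5.
Setting these equal: −17p + 8 = 8p − 5 ⇒ −25p = -13 ⇒ p = 13/25, and the value is (-17)·(13/25) + 8 = -21/25.
For Firm B: with q = P(Match), equating High's and Mid's payoffs gives −12q + 3 = 13q − 5 ⇒ q = 8/25.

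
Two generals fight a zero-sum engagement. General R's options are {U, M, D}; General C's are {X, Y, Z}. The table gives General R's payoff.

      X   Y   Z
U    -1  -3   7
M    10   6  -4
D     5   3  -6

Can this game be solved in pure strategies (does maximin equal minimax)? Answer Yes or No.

Row minima: U → -3, M → -4, D → -6; maximin = -3.
Column maxima: X → 10, Y → 6, Z → 7; minimax = 6.
-3 ≠ 6, so no pure-strategy equilibrium exists.

No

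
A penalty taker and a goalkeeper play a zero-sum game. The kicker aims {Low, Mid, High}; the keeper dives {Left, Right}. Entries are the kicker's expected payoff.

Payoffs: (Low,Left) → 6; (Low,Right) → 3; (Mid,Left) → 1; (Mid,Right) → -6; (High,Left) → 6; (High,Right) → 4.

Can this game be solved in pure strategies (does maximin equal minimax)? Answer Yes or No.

Row minima: Low → 3, Mid → -6, High → 4; maximin = 4.
Column maxima: Left → 6, Right → 4; minimax = 4.
maximin = minimax = 4, so a saddle point exists.

Yes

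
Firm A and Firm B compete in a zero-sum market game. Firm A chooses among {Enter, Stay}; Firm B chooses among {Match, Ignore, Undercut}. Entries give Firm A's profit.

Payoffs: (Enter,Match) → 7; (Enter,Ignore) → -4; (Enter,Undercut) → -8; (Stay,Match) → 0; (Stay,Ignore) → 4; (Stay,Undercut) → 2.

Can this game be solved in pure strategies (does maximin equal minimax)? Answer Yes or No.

Row minima: Enter → -8, Stay → 0; maximin = 0.
Column maxima: Match → 7, Ignore → 4, Undercut → 2; minimax = 2.
0 ≠ 2, so no pure-strategy equilibrium exists.

No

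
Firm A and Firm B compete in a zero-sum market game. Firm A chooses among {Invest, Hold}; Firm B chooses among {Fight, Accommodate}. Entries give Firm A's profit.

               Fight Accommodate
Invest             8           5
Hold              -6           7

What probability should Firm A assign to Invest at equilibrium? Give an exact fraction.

Row minima: Invest → 5, Hold → -6; maximin = 5.
Column maxima: Fight → 8, Accommodate → 7; minimax = 7.
5 ≠ 7, so there is no saddle point; optimal play is mixed.
Let Firm A play Invest with probability p. Expected payoff against Fight: 8p + (-6)(1−p) = 14p − 6; against Accommodate: 5p + 7(1−p) = −2p + 7.
Setting these equal: 14p − 6 = −2p + 7 ⇒ 16p = 13 ⇒ p = 13/16, and the value is (14)·(13/16) − 6 = 43/8.
For Firm B: with q = P(Fight), equating Invest's and Hold's payoffs gives 3q + 5 = −13q + 7 ⇒ q = 1/8.

13/16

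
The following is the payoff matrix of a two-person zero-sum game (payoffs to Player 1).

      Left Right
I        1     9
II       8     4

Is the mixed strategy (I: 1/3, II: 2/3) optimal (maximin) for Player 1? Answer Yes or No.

Against Left this mix gives (1/3)·1 + (2/3)·8 = 17/3.
Against Right this mix gives (1/3)·9 + (2/3)·4 = 17/3.
All of Player 2's active replies (Left, Right) yield 17/3, and no column does worse for Player 1. The mix makes Player 2 indifferent and guarantees 17/3, so it is optimal.

Yes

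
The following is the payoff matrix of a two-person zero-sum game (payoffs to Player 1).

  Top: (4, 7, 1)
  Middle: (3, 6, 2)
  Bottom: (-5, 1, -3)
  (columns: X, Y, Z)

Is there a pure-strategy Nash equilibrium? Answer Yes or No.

Row minima: Top → 1, Middle → 2, Bottom → -5; maximin = 2.
Column maxima: X → 4, Y → 7, Z → 2; minimax = 2.
maximin = minimax = 2, so a saddle point exists.

Yes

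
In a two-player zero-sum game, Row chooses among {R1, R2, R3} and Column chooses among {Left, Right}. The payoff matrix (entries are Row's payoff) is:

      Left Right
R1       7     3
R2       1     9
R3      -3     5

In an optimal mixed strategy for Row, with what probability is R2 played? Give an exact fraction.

Row minima: R1 → 3, R2 → 1, R3 → -3; maximin = 3.
Column maxima: Left → 7, Right → 9; minimax = 7.
3 ≠ 7, so there is no saddle point; optimal play is mixed.
R3 is strictly dominated by R2, so Row never plays it.
On the remaining 2×2 (R1, R2 vs Left, Right):
Let Row play R1 with probability p. Expected payoff against Left: 7p + 1(1−p) = 6p + 1; against Right: 3p + 9(1−p) = −6p + 9.
Setting these equal: 6p + 1 = −6p + 9 ⇒ 12p = 8 ⇒ p = 2/3, and the value is (6)·(2/3) + 1 = 5.
For Column: with q = P(Left), equating R1's and R2's payoffs gives 4q + 3 = −8q + 9 ⇒ q = 1/2.

1/3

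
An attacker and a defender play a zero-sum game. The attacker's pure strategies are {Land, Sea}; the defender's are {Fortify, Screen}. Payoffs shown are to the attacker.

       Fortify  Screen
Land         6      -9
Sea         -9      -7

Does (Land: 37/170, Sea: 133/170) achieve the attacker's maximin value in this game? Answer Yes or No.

No

Against Fortify this mix gives (37/170)·6 + (133/170)·(-9) = -195/34.
Against Screen this mix gives (37/170)·(-9) + (133/170)·(-7) = -632/85.
The defender will play Screen, holding the attacker to -632/85. Shifting weight toward the row that does better against Screen would raise this floor (the equalizing mix achieves -123/17 against both Screen and Fortify), so the proposed strategy is not optimal.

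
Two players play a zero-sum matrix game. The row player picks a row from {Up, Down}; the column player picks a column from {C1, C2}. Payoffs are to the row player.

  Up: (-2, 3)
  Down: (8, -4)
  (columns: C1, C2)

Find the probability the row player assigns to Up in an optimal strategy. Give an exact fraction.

Row minima: Up → -2, Down → -4; maximin = -2.
Column maxima: C1 → 8, C2 → 3; minimax = 3.
-2 ≠ 3, so there is no saddle point; optimal play is mixed.
Let the row player play Up with probability p. Expected payoff against C1: (-2)p + 8(1−p) = −10p + 8; against C2: 3p + (-4)(1−p) = 7p − 4.
Setting these equal: −10p + 8 = 7p − 4 ⇒ −17p = -12 ⇒ p = 12/17, and the value is (-10)·(12/17) + 8 = 16/17.
For the column player: with q = P(C1), equating Up's and Down's payoffs gives −5q + 3 = 12q − 4 ⇒ q = 7/17.

12/17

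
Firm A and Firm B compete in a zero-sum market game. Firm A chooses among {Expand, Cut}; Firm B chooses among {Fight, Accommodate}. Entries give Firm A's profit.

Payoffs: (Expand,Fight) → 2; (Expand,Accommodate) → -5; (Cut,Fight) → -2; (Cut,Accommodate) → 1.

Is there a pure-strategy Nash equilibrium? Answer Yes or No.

Row minima: Expand → -5, Cut → -2; maximin = -2.
Column maxima: Fight → 2, Accommodate → 1; minimax = 1.
-2 ≠ 1, so no pure-strategy equilibrium exists.

No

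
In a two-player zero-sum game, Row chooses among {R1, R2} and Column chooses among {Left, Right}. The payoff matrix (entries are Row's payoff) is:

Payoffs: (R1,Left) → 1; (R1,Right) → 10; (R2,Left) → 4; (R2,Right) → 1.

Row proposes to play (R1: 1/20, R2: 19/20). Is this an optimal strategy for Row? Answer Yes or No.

Against Left this mix gives (1/20)·1 + (19/20)·4 = 77/20.
Against Right this mix gives (1/20)·10 + (19/20)·1 = 29/20.
Column will play Right, holding Row to 29/20. Shifting weight toward the row that does better against Right would raise this floor (the equalizing mix achieves 13/4 against both Right and Left), so the proposed strategy is not optimal.

No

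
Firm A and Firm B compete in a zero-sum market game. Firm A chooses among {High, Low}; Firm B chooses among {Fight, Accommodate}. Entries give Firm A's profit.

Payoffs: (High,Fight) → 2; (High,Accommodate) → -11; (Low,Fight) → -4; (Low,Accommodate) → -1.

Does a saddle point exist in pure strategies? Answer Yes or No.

No

Row minima: High → -11, Low → -4; maximin = -4.
Column maxima: Fight → 2, Accommodate → -1; minimax = -1.
-4 ≠ -1, so no pure-strategy equilibrium exists.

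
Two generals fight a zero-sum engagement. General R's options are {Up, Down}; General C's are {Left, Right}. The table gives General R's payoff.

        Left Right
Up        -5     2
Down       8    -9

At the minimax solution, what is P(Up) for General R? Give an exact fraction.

17/24

Row minima: Up → -5, Down → -9; maximin = -5.
Column maxima: Left → 8, Right → 2; minimax = 2.
-5 ≠ 2, so there is no saddle point; optimal play is mixed.
Let General R play Up with probability p. Expected payoff against Left: (-5)p + 8(1−p) = −13p + 8; against Right: 2p + (-9)(1−p) = 11p − 9.
Setting these equal: −13p + 8 = 11p − 9 ⇒ −24p = -17 ⇒ p = 17/24, and the value is (-13)·(17/24) + 8 = -29/24.
For General C: with q = P(Left), equating Up's and Down's payoffs gives −7q + 2 = 17q − 9 ⇒ q = 11/24.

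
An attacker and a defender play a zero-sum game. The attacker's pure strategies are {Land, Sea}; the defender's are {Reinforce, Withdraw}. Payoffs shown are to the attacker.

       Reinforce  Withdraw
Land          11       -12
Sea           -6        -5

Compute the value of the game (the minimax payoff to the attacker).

-127/24

Row minima: Land → -12, Sea → -6; maximin = -6.
Column maxima: Reinforce → 11, Withdraw → -5; minimax = -5.
-6 ≠ -5, so there is no saddle point; optimal play is mixed.
Let the attacker play Land with probability p. Expected payoff against Reinforce: 11p + (-6)(1−p) = 17p − 6; against Withdraw: (-12)p + (-5)(1−p) = −7p − 5.
Setting these equal: 17p − 6 = −7p − 5 ⇒ 24p = 1 ⇒ p = 1/24, and the value is (17)·(1/24) − 6 = -127/24.
For the defender: with q = P(Reinforce), equating Land's and Sea's payoffs gives 23q − 12 = −q − 5 ⇒ q = 7/24.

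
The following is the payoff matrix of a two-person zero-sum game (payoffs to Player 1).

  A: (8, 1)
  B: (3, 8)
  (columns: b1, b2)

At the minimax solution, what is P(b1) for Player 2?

7/12

Row minima: A → 1, B → 3; maximin = 3.
Column maxima: b1 → 8, b2 → 8; minimax = 8.
3 ≠ 8, so there is no saddle point; optimal play is mixed.
Let Player 1 play A with probability p. Expected payoff against b1: 8p + 3(1−p) = 5p + 3; against b2: 1p + 8(1−p) = −7p + 8.
Setting these equal: 5p + 3 = −7p + 8 ⇒ 12p = 5 ⇒ p = 5/12, and the value is (5)·(5/12) + 3 = 61/12.
For Player 2: with q = P(b1), equating A's and B's payoffs gives 7q + 1 = −5q + 8 ⇒ q = 7/12.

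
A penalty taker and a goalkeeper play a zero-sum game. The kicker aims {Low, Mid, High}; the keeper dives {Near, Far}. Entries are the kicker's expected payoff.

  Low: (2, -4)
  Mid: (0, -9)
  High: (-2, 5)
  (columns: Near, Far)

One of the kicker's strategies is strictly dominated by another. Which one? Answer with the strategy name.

Low gives a strictly higher payoff than Mid against every column: 2 > 0, -4 > -9.
So Mid is strictly dominated and the kicker never plays it.

Mid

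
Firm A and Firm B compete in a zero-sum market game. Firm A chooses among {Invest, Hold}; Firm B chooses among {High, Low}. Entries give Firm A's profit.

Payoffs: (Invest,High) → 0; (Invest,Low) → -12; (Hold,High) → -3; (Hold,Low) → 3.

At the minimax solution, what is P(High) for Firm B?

Row minima: Invest → -12, Hold → -3; maximin = -3.
Column maxima: High → 0, Low → 3; minimax = 0.
-3 ≠ 0, so there is no saddle point; optimal play is mixed.
Let Firm A play Invest with probability p. Expected payoff against High: 0p + (-3)(1−p) = 3p − 3; against Low: (-12)p + 3(1−p) = −15p + 3.
Setting these equal: 3p − 3 = −15p + 3 ⇒ 18p = 6 ⇒ p = 1/3, and the value is (3)·(1/3) − 3 = -2.
For Firm B: with q = P(High), equating Invest's and Hold's payoffs gives 12q − 12 = −6q + 3 ⇒ q = 5/6.

5/6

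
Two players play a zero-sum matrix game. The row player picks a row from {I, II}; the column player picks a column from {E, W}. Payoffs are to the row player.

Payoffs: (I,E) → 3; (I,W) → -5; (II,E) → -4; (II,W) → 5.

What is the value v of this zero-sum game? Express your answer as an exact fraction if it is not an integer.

Row minima: I → -5, II → -4; maximin = -4.
Column maxima: E → 3, W → 5; minimax = 3.
-4 ≠ 3, so there is no saddle point; optimal play is mixed.
Let the row player play I with probability p. Expected payoff against E: 3p + (-4)(1−p) = 7p − 4; against W: (-5)p + 5(1−p) = −10p + 5.
Setting these equal: 7p − 4 = −10p + 5 ⇒ 17p = 9 ⇒ p = 9/17, and the value is (7)·(9/17) − 4 = -5/17.
For the column player: with q = P(E), equating I's and II's payoffs gives 8q − 5 = −9q + 5 ⇒ q = 10/17.

-5/17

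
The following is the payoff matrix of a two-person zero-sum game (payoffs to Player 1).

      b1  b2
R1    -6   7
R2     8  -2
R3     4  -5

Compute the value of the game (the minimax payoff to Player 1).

44/23

Row minima: R1 → -6, R2 → -2, R3 → -5; maximin = -2.
Column maxima: b1 → 8, b2 → 7; minimax = 7.
-2 ≠ 7, so there is no saddle point; optimal play is mixed.
R3 is strictly dominated by R2, so Player 1 never plays it.
On the remaining 2×2 (R1, R2 vs b1, b2):
Let Player 1 play R1 with probability p. Expected payoff against b1: (-6)p + 8(1−p) = −14p + 8; against b2: 7p + (-2)(1−p) = 9p − 2.
Setting these equal: −14p + 8 = 9p − 2 ⇒ −23p = -10 ⇒ p = 10/23, and the value is (-14)·(10/23) + 8 = 44/23.
For Player 2: with q = P(b1), equating R1's and R2's payoffs gives −13q + 7 = 10q − 2 ⇒ q = 9/23.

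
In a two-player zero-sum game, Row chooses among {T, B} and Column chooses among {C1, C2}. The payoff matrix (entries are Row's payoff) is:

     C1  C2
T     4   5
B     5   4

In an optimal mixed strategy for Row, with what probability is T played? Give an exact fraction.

Row minima: T → 4, B → 4; maximin = 4.
Column maxima: C1 → 5, C2 → 5; minimax = 5.
4 ≠ 5, so there is no saddle point; optimal play is mixed.
Let Row play T with probability p. Expected payoff against C1: 4p + 5(1−p) = −p + 5; against C2: 5p + 4(1−p) = p + 4.
Setting these equal: −p + 5 = p + 4 ⇒ −2p = -1 ⇒ p = 1/2, and the value is (-1)·(1/2) + 5 = 9/2.
For Column: with q = P(C1), equating T's and B's payoffs gives −q + 5 = q + 4 ⇒ q = 1/2.

1/2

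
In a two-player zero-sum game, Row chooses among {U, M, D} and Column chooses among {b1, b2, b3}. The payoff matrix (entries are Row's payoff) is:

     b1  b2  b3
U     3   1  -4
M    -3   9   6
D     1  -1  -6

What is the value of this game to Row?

Row minima: U → -4, M → -3, D → -6; maximin = -3.
Column maxima: b1 → 3, b2 → 9, b3 → 6; minimax = 3.
-3 ≠ 3, so there is no saddle point; optimal play is mixed.
D is strictly dominated by U, so Row never plays it.
b2 is strictly dominated by b3 (it gives Row strictly more in every row), so Column never plays it.
On the remaining 2×2 (U, M vs b1, b3):
Let Row play U with probability p. Expected payoff against b1: 3p + (-3)(1−p) = 6p − 3; against b3: (-4)p + 6(1−p) = −10p + 6.
Setting these equal: 6p − 3 = −10p + 6 ⇒ 16p = 9 ⇒ p = 9/16, and the value is (6)·(9/16) − 3 = 3/8.
For Column: with q = P(b1), equating U's and M's payoffs gives 7q − 4 = −9q + 6 ⇒ q = 5/8.

3/8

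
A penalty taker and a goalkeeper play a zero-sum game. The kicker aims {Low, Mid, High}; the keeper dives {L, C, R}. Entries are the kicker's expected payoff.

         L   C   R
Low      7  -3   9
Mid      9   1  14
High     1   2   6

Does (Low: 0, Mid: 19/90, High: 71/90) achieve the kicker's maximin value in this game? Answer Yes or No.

No

Against L this mix gives (19/90)·9 + (71/90)·1 = 121/45.
Against C this mix gives (19/90)·1 + (71/90)·2 = 161/90.
Against R this mix gives (19/90)·14 + (71/90)·6 = 346/45.
The keeper will play C, holding the kicker to 161/90. Shifting weight toward the row that does better against C would raise this floor (the equalizing mix achieves 17/9 against both C and L), so the proposed strategy is not optimal.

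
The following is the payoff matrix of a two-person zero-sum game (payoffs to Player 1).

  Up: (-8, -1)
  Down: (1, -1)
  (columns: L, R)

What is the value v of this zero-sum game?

-1

Row minima: Up → -8, Down → -1; maximin = -1.
Column maxima: L → 1, R → -1; minimax = -1.
Since maximin = minimax = -1, there is a saddle point and the value is -1.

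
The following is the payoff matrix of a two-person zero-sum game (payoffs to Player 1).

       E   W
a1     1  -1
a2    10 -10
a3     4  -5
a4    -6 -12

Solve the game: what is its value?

-1

Row minima: a1 → -1, a2 → -10, a3 → -5, a4 → -12; maximin = -1.
Column maxima: E → 10, W → -1; minimax = -1.
Since maximin = minimax = -1, there is a saddle point and the value is -1.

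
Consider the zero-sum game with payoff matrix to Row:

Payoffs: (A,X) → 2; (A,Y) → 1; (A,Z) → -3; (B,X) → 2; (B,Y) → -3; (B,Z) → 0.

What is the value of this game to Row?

Row minima: A → -3, B → -3; maximin = -3.
Column maxima: X → 2, Y → 1, Z → 0; minimax = 0.
-3 ≠ 0, so there is no saddle point; optimal play is mixed.
X is strictly dominated by Y (it gives Row strictly more in every row), so Column never plays it.
On the remaining 2×2 (A, B vs Y, Z):
Let Row play A with probability p. Expected payoff against Y: 1p + (-3)(1−p) = 4p − 3; against Z: (-3)p + 0(1−p) = −3p.
Setting these equal: 4p − 3 = −3p ⇒ 7p = 3 ⇒ p = 3/7, and the value is (4)·(3/7) − 3 = -9/7.
For Column: with q = P(Y), equating A's and B's payoffs gives 4q − 3 = −3q ⇒ q = 3/7.

-9/7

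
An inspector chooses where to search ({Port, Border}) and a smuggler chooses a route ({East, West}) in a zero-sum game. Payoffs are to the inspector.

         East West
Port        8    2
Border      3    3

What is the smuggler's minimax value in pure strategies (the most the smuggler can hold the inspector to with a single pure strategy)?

3

Column maxima: East → 8, West → 3.
The smallest of these is 3.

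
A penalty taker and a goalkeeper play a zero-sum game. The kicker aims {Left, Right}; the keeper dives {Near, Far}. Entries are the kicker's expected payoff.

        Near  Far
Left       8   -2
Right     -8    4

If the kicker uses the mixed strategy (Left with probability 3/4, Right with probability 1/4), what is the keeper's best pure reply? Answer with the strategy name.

If the keeper plays Near, the kicker's expected payoff is (3/4)·8 + (1/4)·(-8) = 4.
If the keeper plays Far, the kicker's expected payoff is (3/4)·(-2) + (1/4)·4 = -1/2.
The keeper minimizes the kicker's payoff; the smallest is -1/2, so the best response is Far.

Far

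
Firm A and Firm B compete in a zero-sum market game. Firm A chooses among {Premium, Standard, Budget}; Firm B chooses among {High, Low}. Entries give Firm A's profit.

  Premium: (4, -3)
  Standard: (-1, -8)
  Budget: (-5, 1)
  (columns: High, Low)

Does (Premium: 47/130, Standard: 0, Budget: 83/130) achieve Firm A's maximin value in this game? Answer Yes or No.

No

Against High this mix gives (47/130)·4 + (83/130)·(-5) = -227/130.
Against Low this mix gives (47/130)·(-3) + (83/130)·1 = -29/65.
Firm B will play High, holding Firm A to -227/130. Shifting weight toward the row that does better against High would raise this floor (the equalizing mix achieves -11/13 against both High and Low), so the proposed strategy is not optimal.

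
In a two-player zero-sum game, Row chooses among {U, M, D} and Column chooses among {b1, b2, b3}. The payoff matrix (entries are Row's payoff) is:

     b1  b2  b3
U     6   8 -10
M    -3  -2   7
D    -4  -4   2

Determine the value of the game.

Row minima: U → -10, M → -3, D → -4; maximin = -3.
Column maxima: b1 → 6, b2 → 8, b3 → 7; minimax = 6.
-3 ≠ 6, so there is no saddle point; optimal play is mixed.
D is strictly dominated by M, so Row never plays it.
With D eliminated, b2 is strictly dominated by b1 (it gives Row strictly more in every remaining row), so Column never plays it.
On the remaining 2×2 (U, M vs b1, b3):
Let Row play U with probability p. Expected payoff against b1: 6p + (-3)(1−p) = 9p − 3; against b3: (-10)p + 7(1−p) = −17p + 7.
Setting these equal: 9p − 3 = −17p + 7 ⇒ 26p = 10 ⇒ p = 5/13, and the value is (9)·(5/13) − 3 = 6/13.
For Column: with q = P(b1), equating U's and M's payoffs gives 16q − 10 = −10q + 7 ⇒ q = 17/26.

6/13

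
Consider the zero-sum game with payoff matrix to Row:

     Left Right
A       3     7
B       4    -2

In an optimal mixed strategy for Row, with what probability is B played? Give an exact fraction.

2/5

Row minima: A → 3, B → -2; maximin = 3.
Column maxima: Left → 4, Right → 7; minimax = 4.
3 ≠ 4, so there is no saddle point; optimal play is mixed.
Let Row play A with probability p. Expected payoff against Left: 3p + 4(1−p) = −p + 4; against Right: 7p + (-2)(1−p) = 9p − 2.
Setting these equal: −p + 4 = 9p − 2 ⇒ −10p = -6 ⇒ p = 3/5, and the value is (-1)·(3/5) + 4 = 17/5.
For Column: with q = P(Left), equating A's and B's payoffs gives −4q + 7 = 6q − 2 ⇒ q = 9/10.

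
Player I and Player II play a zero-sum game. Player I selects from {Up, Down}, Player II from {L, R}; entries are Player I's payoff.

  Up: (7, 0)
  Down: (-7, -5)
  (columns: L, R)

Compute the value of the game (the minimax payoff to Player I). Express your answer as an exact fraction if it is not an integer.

Row minima: Up → 0, Down → -7; maximin = 0.
Column maxima: L → 7, R → 0; minimax = 0.
Since maximin = minimax = 0, there is a saddle point and the value is 0.

0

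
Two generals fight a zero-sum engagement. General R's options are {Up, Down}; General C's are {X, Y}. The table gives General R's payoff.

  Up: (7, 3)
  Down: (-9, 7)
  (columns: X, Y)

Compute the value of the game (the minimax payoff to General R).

19/5

Row minima: Up → 3, Down → -9; maximin = 3.
Column maxima: X → 7, Y → 7; minimax = 7.
3 ≠ 7, so there is no saddle point; optimal play is mixed.
Let General R play Up with probability p. Expected payoff against X: 7p + (-9)(1−p) = 16p − 9; against Y: 3p + 7(1−p) = −4p + 7.
Setting these equal: 16p − 9 = −4p + 7 ⇒ 20p = 16 ⇒ p = 4/5, and the value is (16)·(4/5) − 9 = 19/5.
For General C: with q = P(X), equating Up's and Down's payoffs gives 4q + 3 = −16q + 7 ⇒ q = 1/5.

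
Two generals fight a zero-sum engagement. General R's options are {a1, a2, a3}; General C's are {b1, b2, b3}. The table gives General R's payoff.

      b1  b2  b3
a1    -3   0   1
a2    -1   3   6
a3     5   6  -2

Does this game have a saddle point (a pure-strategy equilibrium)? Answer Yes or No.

No

Row minima: a1 → -3, a2 → -1, a3 → -2; maximin = -1.
Column maxima: b1 → 5, b2 → 6, b3 → 6; minimax = 5.
-1 ≠ 5, so no pure-strategy equilibrium exists.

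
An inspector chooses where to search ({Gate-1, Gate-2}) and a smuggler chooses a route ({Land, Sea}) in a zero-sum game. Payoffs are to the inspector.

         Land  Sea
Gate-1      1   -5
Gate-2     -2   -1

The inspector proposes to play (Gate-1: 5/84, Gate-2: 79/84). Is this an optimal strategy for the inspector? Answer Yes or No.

Against Land this mix gives (5/84)·1 + (79/84)·(-2) = -51/28.
Against Sea this mix gives (5/84)·(-5) + (79/84)·(-1) = -26/21.
The smuggler will play Land, holding the inspector to -51/28. Shifting weight toward the row that does better against Land would raise this floor (the equalizing mix achieves -11/7 against both Land and Sea), so the proposed strategy is not optimal.

No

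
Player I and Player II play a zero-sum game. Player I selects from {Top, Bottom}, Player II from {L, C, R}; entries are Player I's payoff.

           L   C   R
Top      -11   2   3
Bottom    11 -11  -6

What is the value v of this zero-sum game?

Row minima: Top → -11, Bottom → -11; maximin = -11.
Column maxima: L → 11, C → 2, R → 3; minimax = 2.
-11 ≠ 2, so there is no saddle point; optimal play is mixed.
R is strictly dominated by C (it gives Player I strictly more in every row), so Player II never plays it.
On the remaining 2×2 (Top, Bottom vs L, C):
Let Player I play Top with probability p. Expected payoff against L: (-11)p + 11(1−p) = −22p + 11; against C: 2p + (-11)(1−p) = 13p − 11.
Setting these equal: −22p + 11 = 13p − 11 ⇒ −35p = -22 ⇒ p = 22/35, and the value is (-22)·(22/35) + 11 = -99/35.
For Player II: with q = P(L), equating Top's and Bottom's payoffs gives −13q + 2 = 22q − 11 ⇒ q = 13/35.

-99/35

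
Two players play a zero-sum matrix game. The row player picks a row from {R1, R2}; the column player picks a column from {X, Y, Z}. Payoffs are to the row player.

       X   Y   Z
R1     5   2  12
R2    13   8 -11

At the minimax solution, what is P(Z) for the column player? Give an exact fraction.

Row minima: R1 → 2, R2 → -11; maximin = 2.
Column maxima: X → 13, Y → 8, Z → 12; minimax = 8.
2 ≠ 8, so there is no saddle point; optimal play is mixed.
X is strictly dominated by Y (it gives the row player strictly more in every row), so the column player never plays it.
On the remaining 2×2 (R1, R2 vs Y, Z):
Let the row player play R1 with probability p. Expected payoff against Y: 2p + 8(1−p) = −6p + 8; against Z: 12p + (-11)(1−p) = 23p − 11.
Setting these equal: −6p + 8 = 23p − 11 ⇒ −29p = -19 ⇒ p = 19/29, and the value is (-6)·(19/29) + 8 = 118/29.
For the column player: with q = P(Y), equating R1's and R2's payoffs gives −10q + 12 = 19q − 11 ⇒ q = 23/29.

6/29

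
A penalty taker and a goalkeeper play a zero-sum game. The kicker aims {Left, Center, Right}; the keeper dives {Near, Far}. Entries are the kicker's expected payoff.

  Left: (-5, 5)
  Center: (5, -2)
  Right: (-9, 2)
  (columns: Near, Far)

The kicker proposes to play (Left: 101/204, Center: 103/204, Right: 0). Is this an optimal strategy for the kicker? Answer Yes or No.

Against Near this mix gives (101/204)·(-5) + (103/204)·5 = 5/102.
Against Far this mix gives (101/204)·5 + (103/204)·(-2) = 299/204.
The keeper will play Near, holding the kicker to 5/102. Shifting weight toward the row that does better against Near would raise this floor (the equalizing mix achieves 15/17 against both Near and Far), so the proposed strategy is not optimal.

No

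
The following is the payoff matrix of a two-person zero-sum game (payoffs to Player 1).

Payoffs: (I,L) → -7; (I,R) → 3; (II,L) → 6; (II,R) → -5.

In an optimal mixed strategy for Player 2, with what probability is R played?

Row minima: I → -7, II → -5; maximin = -5.
Column maxima: L → 6, R → 3; minimax = 3.
-5 ≠ 3, so there is no saddle point; optimal play is mixed.
Let Player 1 play I with probability p. Expected payoff against L: (-7)p + 6(1−p) = −13p + 6; against R: 3p + (-5)(1−p) = 8p − 5.
Setting these equal: −13p + 6 = 8p − 5 ⇒ −21p = -11 ⇒ p = 11/21, and the value is (-13)·(11/21) + 6 = -17/21.
For Player 2: with q = P(L), equating I's and II's payoffs gives −10q + 3 = 11q − 5 ⇒ q = 8/21.

13/21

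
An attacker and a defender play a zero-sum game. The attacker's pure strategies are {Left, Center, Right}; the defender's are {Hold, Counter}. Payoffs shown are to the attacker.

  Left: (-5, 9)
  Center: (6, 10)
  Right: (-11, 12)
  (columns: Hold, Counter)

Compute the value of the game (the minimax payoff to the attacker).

6

Row minima: Left → -5, Center → 6, Right → -11; maximin = 6.
Column maxima: Hold → 6, Counter → 12; minimax = 6.
Since maximin = minimax = 6, there is a saddle point and the value is 6.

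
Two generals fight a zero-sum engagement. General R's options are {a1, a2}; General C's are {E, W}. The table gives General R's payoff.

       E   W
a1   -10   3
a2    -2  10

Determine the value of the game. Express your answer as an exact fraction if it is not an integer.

Row minima: a1 → -10, a2 → -2; maximin = -2.
Column maxima: E → -2, W → 10; minimax = -2.
Since maximin = minimax = -2, there is a saddle point and the value is -2.

-2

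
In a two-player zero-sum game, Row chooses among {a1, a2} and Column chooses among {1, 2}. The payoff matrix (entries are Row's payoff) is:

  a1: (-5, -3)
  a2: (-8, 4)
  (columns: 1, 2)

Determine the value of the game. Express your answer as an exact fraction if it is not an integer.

Row minima: a1 → -5, a2 → -8; maximin = -5.
Column maxima: 1 → -5, 2 → 4; minimax = -5.
Since maximin = minimax = -5, there is a saddle point and the value is -5.

-5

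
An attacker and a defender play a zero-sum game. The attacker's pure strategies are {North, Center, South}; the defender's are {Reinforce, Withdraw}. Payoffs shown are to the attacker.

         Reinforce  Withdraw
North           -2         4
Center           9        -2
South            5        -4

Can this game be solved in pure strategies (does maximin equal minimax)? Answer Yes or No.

Row minima: North → -2, Center → -2, South → -4; maximin = -2.
Column maxima: Reinforce → 9, Withdraw → 4; minimax = 4.
-2 ≠ 4, so no pure-strategy equilibrium exists.

No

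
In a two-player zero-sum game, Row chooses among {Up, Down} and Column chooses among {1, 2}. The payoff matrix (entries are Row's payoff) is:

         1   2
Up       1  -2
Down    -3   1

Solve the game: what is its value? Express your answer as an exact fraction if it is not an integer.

-5/7

Row minima: Up → -2, Down → -3; maximin = -2.
Column maxima: 1 → 1, 2 → 1; minimax = 1.
-2 ≠ 1, so there is no saddle point; optimal play is mixed.
Let Row play Up with probability p. Expected payoff against 1: 1p + (-3)(1−p) = 4p − 3; against 2: (-2)p + 1(1−p) = −3p + 1.
Setting these equal: 4p − 3 = −3p + 1 ⇒ 7p = 4 ⇒ p = 4/7, and the value is (4)·(4/7) − 3 = -5/7.
For Column: with q = P(1), equating Up's and Down's payoffs gives 3q − 2 = −4q + 1 ⇒ q = 3/7.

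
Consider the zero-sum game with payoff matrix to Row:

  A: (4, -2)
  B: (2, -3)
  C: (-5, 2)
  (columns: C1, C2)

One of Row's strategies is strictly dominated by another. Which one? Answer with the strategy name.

A gives a strictly higher payoff than B against every column: 4 > 2, -2 > -3.
So B is strictly dominated and Row never plays it.

B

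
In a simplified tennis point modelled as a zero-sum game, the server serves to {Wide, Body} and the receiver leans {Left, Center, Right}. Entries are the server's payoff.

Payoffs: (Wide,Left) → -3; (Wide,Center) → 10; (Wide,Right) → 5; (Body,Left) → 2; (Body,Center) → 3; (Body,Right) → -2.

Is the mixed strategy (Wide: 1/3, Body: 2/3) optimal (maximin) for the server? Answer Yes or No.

Yes

Against Left this mix gives (1/3)·(-3) + (2/3)·2 = 1/3.
Against Center this mix gives (1/3)·10 + (2/3)·3 = 16/3.
Against Right this mix gives (1/3)·5 + (2/3)·(-2) = 1/3.
All of the receiver's active replies (Left, Right) yield 1/3, and no column does worse for the server. The mix makes the receiver indifferent and guarantees 1/3, so it is optimal.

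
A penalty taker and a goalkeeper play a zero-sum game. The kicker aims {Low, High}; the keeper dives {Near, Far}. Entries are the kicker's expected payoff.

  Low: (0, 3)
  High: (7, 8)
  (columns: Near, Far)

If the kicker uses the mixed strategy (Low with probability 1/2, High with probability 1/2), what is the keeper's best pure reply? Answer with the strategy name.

If the keeper plays Near, the kicker's expected payoff is (1/2)·0 + (1/2)·7 = 7/2.
If the keeper plays Far, the kicker's expected payoff is (1/2)·3 + (1/2)·8 = 11/2.
The keeper minimizes the kicker's payoff; the smallest is 7/2, so the best response is Near.

Near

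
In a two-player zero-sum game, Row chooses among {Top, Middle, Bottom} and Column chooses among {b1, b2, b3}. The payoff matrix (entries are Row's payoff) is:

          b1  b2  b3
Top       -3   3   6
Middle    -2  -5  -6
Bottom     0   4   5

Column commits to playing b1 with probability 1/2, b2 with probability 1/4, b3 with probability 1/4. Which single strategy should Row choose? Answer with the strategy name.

Expected payoff of Top: (1/2)·(-3) + (1/4)·3 + (1/4)·6 = 3/4.
Expected payoff of Middle: (1/2)·(-2) + (1/4)·(-5) + (1/4)·(-6) = -15/4.
Expected payoff of Bottom: (1/2)·0 + (1/4)·4 + (1/4)·5 = 9/4.
The largest is 9/4, so Row's best response is Bottom.

Bottom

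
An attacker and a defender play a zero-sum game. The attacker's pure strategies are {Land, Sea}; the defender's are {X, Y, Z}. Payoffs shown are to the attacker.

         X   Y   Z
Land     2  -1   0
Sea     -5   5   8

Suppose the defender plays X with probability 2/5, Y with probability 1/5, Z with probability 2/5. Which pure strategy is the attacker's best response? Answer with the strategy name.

Sea

Expected payoff of Land: (2/5)·2 + (1/5)·(-1) + (2/5)·0 = 3/5.
Expected payoff of Sea: (2/5)·(-5) + (1/5)·5 + (2/5)·8 = 11/5.
The largest is 11/5, so the attacker's best response is Sea.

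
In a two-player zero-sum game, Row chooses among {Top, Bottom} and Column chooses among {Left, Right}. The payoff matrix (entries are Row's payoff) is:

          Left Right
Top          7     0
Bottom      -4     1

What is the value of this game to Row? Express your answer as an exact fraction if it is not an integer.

7/12

Row minima: Top → 0, Bottom → -4; maximin = 0.
Column maxima: Left → 7, Right → 1; minimax = 1.
0 ≠ 1, so there is no saddle point; optimal play is mixed.
Let Row play Top with probability p. Expected payoff against Left: 7p + (-4)(1−p) = 11p − 4; against Right: 0p + 1(1−p) = −p + 1.
Setting these equal: 11p − 4 = −p + 1 ⇒ 12p = 5 ⇒ p = 5/12, and the value is (11)·(5/12) − 4 = 7/12.
For Column: with q = P(Left), equating Top's and Bottom's payoffs gives 7q = −5q + 1 ⇒ q = 1/12.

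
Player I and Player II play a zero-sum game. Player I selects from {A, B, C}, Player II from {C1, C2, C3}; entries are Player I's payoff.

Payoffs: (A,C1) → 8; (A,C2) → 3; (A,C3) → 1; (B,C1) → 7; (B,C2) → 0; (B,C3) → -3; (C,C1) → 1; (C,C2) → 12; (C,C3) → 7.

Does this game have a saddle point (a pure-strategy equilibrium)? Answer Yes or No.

Row minima: A → 1, B → -3, C → 1; maximin = 1.
Column maxima: C1 → 8, C2 → 12, C3 → 7; minimax = 7.
1 ≠ 7, so no pure-strategy equilibrium exists.

No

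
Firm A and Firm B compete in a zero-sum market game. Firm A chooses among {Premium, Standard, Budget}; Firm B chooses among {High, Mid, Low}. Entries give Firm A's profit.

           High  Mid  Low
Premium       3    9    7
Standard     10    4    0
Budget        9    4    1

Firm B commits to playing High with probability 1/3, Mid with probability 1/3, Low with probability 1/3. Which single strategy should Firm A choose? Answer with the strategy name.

Premium

Expected payoff of Premium: (1/3)·3 + (1/3)·9 + (1/3)·7 = 19/3.
Expected payoff of Standard: (1/3)·10 + (1/3)·4 + (1/3)·0 = 14/3.
Expected payoff of Budget: (1/3)·9 + (1/3)·4 + (1/3)·1 = 14/3.
The largest is 19/3, so Firm A's best response is Premium.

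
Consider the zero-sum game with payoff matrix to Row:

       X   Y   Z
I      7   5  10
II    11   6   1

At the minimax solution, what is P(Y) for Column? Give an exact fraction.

9/10

Row minima: I → 5, II → 1; maximin = 5.
Column maxima: X → 11, Y → 6, Z → 10; minimax = 6.
5 ≠ 6, so there is no saddle point; optimal play is mixed.
X is strictly dominated by Y (it gives Row strictly more in every row), so Column never plays it.
On the remaining 2×2 (I, II vs Y, Z):
Let Row play I with probability p. Expected payoff against Y: 5p + 6(1−p) = −p + 6; against Z: 10p + 1(1−p) = 9p + 1.
Setting these equal: −p + 6 = 9p + 1 ⇒ −10p = -5 ⇒ p = 1/2, and the value is (-1)·(1/2) + 6 = 11/2.
For Column: with q = P(Y), equating I's and II's payoffs gives −5q + 10 = 5q + 1 ⇒ q = 9/10.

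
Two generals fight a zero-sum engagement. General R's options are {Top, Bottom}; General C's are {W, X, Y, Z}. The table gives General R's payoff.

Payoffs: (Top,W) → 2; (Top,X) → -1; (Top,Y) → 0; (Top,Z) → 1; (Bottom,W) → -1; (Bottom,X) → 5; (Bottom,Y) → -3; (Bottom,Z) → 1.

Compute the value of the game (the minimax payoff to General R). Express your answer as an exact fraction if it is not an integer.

-1/3

Row minima: Top → -1, Bottom → -3; maximin = -1.
Column maxima: W → 2, X → 5, Y → 0, Z → 1; minimax = 0.
-1 ≠ 0, so there is no saddle point; optimal play is mixed.
W is strictly dominated by Y (it gives General R strictly more in every row), so General C never plays it.
Z is strictly dominated by Y (it gives General R strictly more in every row), so General C never plays it.
On the remaining 2×2 (Top, Bottom vs X, Y):
Let General R play Top with probability p. Expected payoff against X: (-1)p + 5(1−p) = −6p + 5; against Y: 0p + (-3)(1−p) = 3p − 3.
Setting these equal: −6p + 5 = 3p − 3 ⇒ −9p = -8 ⇒ p = 8/9, and the value is (-6)·(8/9) + 5 = -1/3.
For General C: with q = P(X), equating Top's and Bottom's payoffs gives −q = 8q − 3 ⇒ q = 1/3.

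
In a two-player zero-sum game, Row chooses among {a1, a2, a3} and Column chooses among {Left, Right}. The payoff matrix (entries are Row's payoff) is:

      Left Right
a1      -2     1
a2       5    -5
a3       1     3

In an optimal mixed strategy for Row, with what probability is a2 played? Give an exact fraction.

1/6

Row minima: a1 → -2, a2 → -5, a3 → 1; maximin = 1.
Column maxima: Left → 5, Right → 3; minimax = 3.
1 ≠ 3, so there is no saddle point; optimal play is mixed.
a1 is strictly dominated by a3, so Row never plays it.
On the remaining 2×2 (a2, a3 vs Left, Right):
Let Row play a2 with probability p. Expected payoff against Left: 5p + 1(1−p) = 4p + 1; against Right: (-5)p + 3(1−p) = −8p + 3.
Setting these equal: 4p + 1 = −8p + 3 ⇒ 12p = 2 ⇒ p = 1/6, and the value is (4)·(1/6) + 1 = 5/3.
For Column: with q = P(Left), equating a2's and a3's payoffs gives 10q − 5 = −2q + 3 ⇒ q = 2/3.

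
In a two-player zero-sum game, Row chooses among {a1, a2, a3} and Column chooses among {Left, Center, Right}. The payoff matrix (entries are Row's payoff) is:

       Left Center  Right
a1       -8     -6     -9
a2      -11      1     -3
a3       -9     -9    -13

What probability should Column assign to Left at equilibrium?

2/3

Row minima: a1 → -9, a2 → -11, a3 → -13; maximin = -9.
Column maxima: Left → -8, Center → 1, Right → -3; minimax = -8.
-9 ≠ -8, so there is no saddle point; optimal play is mixed.
a3 is strictly dominated by a1, so Row never plays it.
With a3 eliminated, Center is strictly dominated by Left (it gives Row strictly more in every remaining row), so Column never plays it.
On the remaining 2×2 (a1, a2 vs Left, Right):
Let Row play a1 with probability p. Expected payoff against Left: (-8)p + (-11)(1−p) = 3p − 11; against Right: (-9)p + (-3)(1−p) = −6p − 3.
Setting these equal: 3p − 11 = −6p − 3 ⇒ 9p = 8 ⇒ p = 8/9, and the value is (3)·(8/9) − 11 = -25/3.
For Column: with q = P(Left), equating a1's and a2's payoffs gives q − 9 = −8q − 3 ⇒ q = 2/3.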